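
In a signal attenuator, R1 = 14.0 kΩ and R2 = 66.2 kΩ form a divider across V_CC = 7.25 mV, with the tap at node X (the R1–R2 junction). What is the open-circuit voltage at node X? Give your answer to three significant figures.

V_th ≈ 5.98 mV

With X open, the divider is unloaded: V_th = 7.25 × 66.2/80.20 = 5.984 mV.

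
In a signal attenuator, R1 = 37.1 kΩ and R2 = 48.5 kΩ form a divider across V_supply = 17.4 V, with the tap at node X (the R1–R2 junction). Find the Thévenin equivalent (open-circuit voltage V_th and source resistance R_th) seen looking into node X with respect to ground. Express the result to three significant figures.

V_th is the unloaded tap voltage: V_supply · R2/(R1+R2) = 17.4 × 0.5666 = 9.859 V.
With V_supply suppressed (replaced by a short), R_th = R1 ‖ R2 = (37.10 × 48.5)/(37.10 + 48.5) = 21.02 kΩ.

V_th ≈ 9.86 V, R_th ≈ 21.0 kΩ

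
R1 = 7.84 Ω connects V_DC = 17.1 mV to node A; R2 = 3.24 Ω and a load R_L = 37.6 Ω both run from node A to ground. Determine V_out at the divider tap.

V_out ≈ 4.71 mV

R2 ‖ R_L = (3.24 × 37.6)/(3.24 + 37.6) = 2.983 Ω.
Voltage divider with the loaded lower leg: V_out = 17.1 × 2.983/(7.84 + 2.983) = 17.1 × 0.2756 = 4.713 mV.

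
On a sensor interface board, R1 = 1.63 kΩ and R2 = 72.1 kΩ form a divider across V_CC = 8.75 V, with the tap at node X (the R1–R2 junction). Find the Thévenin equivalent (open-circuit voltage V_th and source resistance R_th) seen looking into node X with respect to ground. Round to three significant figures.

V_th ≈ 8.56 V, R_th ≈ 1.59 kΩ

With X open, the divider is unloaded: V_th = 8.75 × 72.1/73.73 = 8.557 V.
Looking into X with the source shorted: R_th = R1·R2/(R1+R2) = 1.630 × 72.1/73.73 = 1.594 kΩ.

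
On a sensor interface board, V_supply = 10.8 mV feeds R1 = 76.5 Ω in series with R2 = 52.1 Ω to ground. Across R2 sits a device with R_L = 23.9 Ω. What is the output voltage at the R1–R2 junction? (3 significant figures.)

V_out ≈ 1.91 mV

First combine the lower leg with the load: R2 ‖ R_L = 16.38 Ω.
Now apply the divider: V_out = 10.8 × 0.1764 = 1.905 mV.
(Unloaded it would be 4.38 mV; the load pulls it down.)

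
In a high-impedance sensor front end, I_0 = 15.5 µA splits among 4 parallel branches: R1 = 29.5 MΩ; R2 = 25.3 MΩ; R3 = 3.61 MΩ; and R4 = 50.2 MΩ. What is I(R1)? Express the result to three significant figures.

Conductances: ΣG = 1/29.5 + 1/25.3 + 1/3.61 + 1/50.2 = 0.3704 (1/MΩ).
R1 takes the fraction G_k/ΣG = 0.03390/0.3704 = 0.09153, so I = 15.5 × 0.09153 = 1.419 µA.

I ≈ 1.42 µA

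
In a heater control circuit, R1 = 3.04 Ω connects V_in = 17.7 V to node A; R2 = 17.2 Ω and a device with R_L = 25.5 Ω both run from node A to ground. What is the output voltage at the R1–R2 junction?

V_out ≈ 13.7 V

The load sits in parallel with R2, giving an effective lower resistance R2' = R2·R_L/(R2+R_L) = 10.27 Ω.
Voltage divider with the loaded lower leg: V_out = 17.7 × 10.27/(3.04 + 10.27) = 17.7 × 0.7716 = 13.66 V.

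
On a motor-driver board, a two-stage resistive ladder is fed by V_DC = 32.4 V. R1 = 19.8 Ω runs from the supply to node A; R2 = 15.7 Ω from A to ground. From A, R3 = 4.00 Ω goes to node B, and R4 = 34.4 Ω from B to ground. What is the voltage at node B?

Node A sees R2 in parallel with the series input of stage 2, R3 + R4 = 38.40 Ω.
Effective lower resistance at A: R2 ‖ 38.40 = 11.14 Ω.
V_A = 32.4 × 11.14/(19.8 + 11.14) = 11.67 V.
Stage 2 is unloaded, so V_B = V_A · R4/(R3+R4) = 11.67 × 34.4/38.40 = 10.45 V.

V_B ≈ 10.5 V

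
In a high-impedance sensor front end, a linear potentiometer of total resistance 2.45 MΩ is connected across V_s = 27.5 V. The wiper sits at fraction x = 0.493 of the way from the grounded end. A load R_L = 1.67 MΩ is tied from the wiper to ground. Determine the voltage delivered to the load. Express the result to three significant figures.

V_out ≈ 9.92 V

Split the track: R_lower = x·R_p = 1.208 MΩ, R_upper = (1−x)·R_p = 1.242 MΩ.
R_L loads the lower segment: effective lower R = 0.7009 MΩ.
V_out = 27.5 × 0.7009/(1.242 + 0.7009) = 9.920 V.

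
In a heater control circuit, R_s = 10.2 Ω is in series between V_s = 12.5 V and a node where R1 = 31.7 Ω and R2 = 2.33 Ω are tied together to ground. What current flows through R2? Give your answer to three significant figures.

Parallel bank: R_p = 1/(1/31.7 + 1/2.33) = 2.170 Ω.
V_A = 12.5 × 2.170/12.37 = 2.193 V.
I(R2) = V_A / R2 = 2.193/2.33 = 0.9413 A.

I ≈ 0.941 A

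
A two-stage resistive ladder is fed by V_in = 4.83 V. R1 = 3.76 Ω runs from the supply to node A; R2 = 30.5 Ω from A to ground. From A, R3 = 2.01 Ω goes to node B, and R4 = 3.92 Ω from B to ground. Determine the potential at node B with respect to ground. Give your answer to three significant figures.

V_B ≈ 1.82 V

The second stage (R3 + R4 = 5.930 Ω) loads node A in parallel with R2.
Effective lower resistance at A: R2 ‖ 5.930 = 4.965 Ω.
So V_A = 4.83 × 0.5690 = 2.748 V.
Stage 2 is unloaded, so V_B = V_A · R4/(R3+R4) = 2.748 × 3.92/5.930 = 1.817 V.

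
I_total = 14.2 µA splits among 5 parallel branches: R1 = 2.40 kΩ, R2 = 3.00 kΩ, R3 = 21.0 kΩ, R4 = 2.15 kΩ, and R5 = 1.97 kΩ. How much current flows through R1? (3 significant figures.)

I ≈ 3.34 µA

Total conductance ΣG = 1/2.40 + 1/3.00 + 1/21.0 + 1/2.15 + 1/1.97 = 1.770 (units of 1/kΩ).
By the current-divider rule, I = I_total · G_k/ΣG = 14.2 × 0.2354 = 3.342 µA.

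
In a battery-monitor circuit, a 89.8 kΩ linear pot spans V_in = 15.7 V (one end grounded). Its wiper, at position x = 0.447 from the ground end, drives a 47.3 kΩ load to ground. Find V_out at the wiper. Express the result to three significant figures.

Split the track: R_lower = x·R_p = 40.14 kΩ, R_upper = (1−x)·R_p = 49.66 kΩ.
R_L loads the lower segment: effective lower R = 21.71 kΩ.
Loaded-divider output: V_out = 15.7 × 0.3042 = 4.776 V.

V_out ≈ 4.78 V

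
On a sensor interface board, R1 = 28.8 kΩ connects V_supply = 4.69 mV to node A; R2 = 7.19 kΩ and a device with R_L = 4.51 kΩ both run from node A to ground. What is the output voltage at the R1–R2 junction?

V_out ≈ 0.412 mV

R2 ‖ R_L = (7.19 × 4.51)/(7.19 + 4.51) = 2.772 kΩ.
Now apply the divider: V_out = 4.69 × 0.08779 = 0.4117 mV.
(Unloaded it would be 0.937 mV; the load pulls it down.)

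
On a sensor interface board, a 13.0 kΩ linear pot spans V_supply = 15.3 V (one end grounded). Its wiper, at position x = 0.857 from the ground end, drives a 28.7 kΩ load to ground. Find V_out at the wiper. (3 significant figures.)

The pot divides into 1.859 kΩ above the wiper and 11.14 kΩ below.
Lower segment in parallel with the load: 11.14 ‖ 28.7 = 8.026 kΩ.
Then V_out = V_supply · 8.026/(1.859 + 8.026) = 12.42 V.

V_out ≈ 12.4 V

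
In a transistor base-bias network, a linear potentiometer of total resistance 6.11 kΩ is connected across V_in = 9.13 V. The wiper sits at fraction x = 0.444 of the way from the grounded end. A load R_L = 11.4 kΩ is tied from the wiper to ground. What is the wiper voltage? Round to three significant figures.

V_out ≈ 3.58 V

The pot divides into 3.397 kΩ above the wiper and 2.713 kΩ below.
Lower segment in parallel with the load: 2.713 ‖ 11.4 = 2.191 kΩ.
Then V_out = V_in · 2.191/(3.397 + 2.191) = 3.580 V.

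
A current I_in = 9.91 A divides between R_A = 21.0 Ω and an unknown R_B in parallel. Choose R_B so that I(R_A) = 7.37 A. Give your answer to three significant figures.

R_B ≈ 60.9 Ω

Two-branch current divider: I_A = I_in · R_B/(R_A + R_B).
7.37/9.91 = R_B/(R_A + R_B) → R_B = R_A · (0.7437)/(1 − 0.7437) = 21.0 × 2.902 = 60.93 Ω.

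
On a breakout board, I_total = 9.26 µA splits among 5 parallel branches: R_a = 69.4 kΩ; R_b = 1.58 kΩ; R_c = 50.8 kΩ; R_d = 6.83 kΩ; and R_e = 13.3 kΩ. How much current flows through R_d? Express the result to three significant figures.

I ≈ 1.53 µA

Conductances: ΣG = 1/69.4 + 1/1.58 + 1/50.8 + 1/6.83 + 1/13.3 = 0.8886 (1/kΩ).
R_d takes the fraction G_k/ΣG = 0.1464/0.8886 = 0.1648, so I = 9.26 × 0.1648 = 1.526 µA.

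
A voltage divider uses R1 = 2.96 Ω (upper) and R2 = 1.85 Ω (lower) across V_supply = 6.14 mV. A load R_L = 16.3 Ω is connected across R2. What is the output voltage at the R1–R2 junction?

R2 ‖ R_L = (1.85 × 16.3)/(1.85 + 16.3) = 1.661 Ω.
Now apply the divider: V_out = 6.14 × 0.3595 = 2.207 mV.

V_out ≈ 2.21 mV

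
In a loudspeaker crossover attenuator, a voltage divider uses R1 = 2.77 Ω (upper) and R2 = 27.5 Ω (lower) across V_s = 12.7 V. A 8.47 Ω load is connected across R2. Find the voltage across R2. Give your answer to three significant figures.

First combine the lower leg with the load: R2 ‖ R_L = 6.476 Ω.
Voltage divider with the loaded lower leg: V_out = 12.7 × 6.476/(2.77 + 6.476) = 12.7 × 0.7004 = 8.895 V.

V_out ≈ 8.90 V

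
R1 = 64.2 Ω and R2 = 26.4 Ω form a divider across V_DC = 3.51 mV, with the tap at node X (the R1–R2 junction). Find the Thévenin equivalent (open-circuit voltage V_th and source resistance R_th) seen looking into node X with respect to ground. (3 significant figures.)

V_th ≈ 1.02 mV, R_th ≈ 18.7 Ω

With X open, the divider is unloaded: V_th = 3.51 × 26.4/90.60 = 1.023 mV.
Zeroing V_DC shorts the top of R1 to ground, so R_th = R1 ‖ R2 = 18.71 Ω.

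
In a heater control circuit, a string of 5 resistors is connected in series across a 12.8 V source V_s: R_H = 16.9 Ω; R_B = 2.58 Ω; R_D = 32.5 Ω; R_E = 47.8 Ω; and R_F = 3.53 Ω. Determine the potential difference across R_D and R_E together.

V ≈ 9.95 V

ΣR = 16.9 + 2.58 + 32.5 + 47.8 + 3.53 = 103.3 Ω.
R_{R_D..R_E} = 32.5 + 47.8 = 80.30 Ω.
By the voltage-divider rule, V = 12.8 × 80.30/103.3 = 9.949 V.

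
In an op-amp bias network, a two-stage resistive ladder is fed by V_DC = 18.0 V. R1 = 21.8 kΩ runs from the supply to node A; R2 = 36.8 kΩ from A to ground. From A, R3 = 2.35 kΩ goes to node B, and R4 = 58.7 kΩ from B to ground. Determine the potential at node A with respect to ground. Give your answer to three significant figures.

V_A ≈ 9.23 V

The second stage (R3 + R4 = 61.05 kΩ) loads node A in parallel with R2.
Effective lower resistance at A: R2 ‖ 61.05 = 22.96 kΩ.
So V_A = 18.0 × 0.5130 = 9.233 V.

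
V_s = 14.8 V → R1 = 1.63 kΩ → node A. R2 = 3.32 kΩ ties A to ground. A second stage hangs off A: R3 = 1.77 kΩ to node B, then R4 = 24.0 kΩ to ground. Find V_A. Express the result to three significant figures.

Node A sees R2 in parallel with the series input of stage 2, R3 + R4 = 25.77 kΩ.
Effective lower resistance at A: R2 ‖ 25.77 = 2.941 kΩ.
So V_A = 14.8 × 0.6434 = 9.522 V.

V_A ≈ 9.52 V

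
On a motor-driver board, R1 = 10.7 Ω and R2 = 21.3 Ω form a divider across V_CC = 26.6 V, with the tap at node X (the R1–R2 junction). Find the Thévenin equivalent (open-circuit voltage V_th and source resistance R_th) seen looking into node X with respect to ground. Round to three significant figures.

Open-circuit (no load on X): V_th = V_CC · R2/(R1 + R2) = 26.6 × 21.3/(10.70 + 21.3) = 17.71 V.
With V_CC suppressed (replaced by a short), R_th = R1 ‖ R2 = (10.70 × 21.3)/(10.70 + 21.3) = 7.122 Ω.

V_th ≈ 17.7 V, R_th ≈ 7.12 Ω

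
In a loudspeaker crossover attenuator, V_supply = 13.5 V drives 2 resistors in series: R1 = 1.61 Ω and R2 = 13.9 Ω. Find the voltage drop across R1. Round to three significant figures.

V ≈ 1.40 V

ΣR = 1.61 + 13.9 = 15.51 Ω.
By the voltage-divider rule, V = 13.5 × 1.610/15.51 = 1.401 V.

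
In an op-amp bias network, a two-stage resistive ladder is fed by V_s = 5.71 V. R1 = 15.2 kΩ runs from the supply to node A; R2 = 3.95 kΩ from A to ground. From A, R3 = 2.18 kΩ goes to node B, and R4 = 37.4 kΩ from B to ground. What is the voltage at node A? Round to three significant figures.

V_A ≈ 1.09 V

Looking into the second stage from A: R3 + R4 = 39.58 kΩ appears in parallel with R2.
Effective lower resistance at A: R2 ‖ 39.58 = 3.592 kΩ.
So V_A = 5.71 × 0.1911 = 1.091 V.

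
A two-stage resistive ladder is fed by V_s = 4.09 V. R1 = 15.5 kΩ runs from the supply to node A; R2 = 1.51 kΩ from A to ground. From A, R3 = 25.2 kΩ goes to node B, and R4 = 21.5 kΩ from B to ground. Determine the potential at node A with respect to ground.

Node A sees R2 in parallel with the series input of stage 2, R3 + R4 = 46.70 kΩ.
R2 ‖ (R3+R4) = 1.463 kΩ.
V_A = 4.09 × 1.463/(15.5 + 1.463) = 0.3527 V.

V_A ≈ 0.353 V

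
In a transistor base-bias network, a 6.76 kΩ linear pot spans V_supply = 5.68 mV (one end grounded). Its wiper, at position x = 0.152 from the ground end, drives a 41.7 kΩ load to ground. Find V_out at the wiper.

Lower segment x·R_p = 1.028 kΩ; upper segment (1−x)·R_p = 5.732 kΩ.
Lower segment in parallel with the load: 1.028 ‖ 41.7 = 1.003 kΩ.
V_out = 5.68 × 1.003/(5.732 + 1.003) = 0.8457 mV.

V_out ≈ 0.846 mV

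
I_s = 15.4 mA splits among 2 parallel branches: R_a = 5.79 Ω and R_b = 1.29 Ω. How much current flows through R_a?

With just two branches, the current splits inversely with resistance.
So I = 15.4 × 1.29/7.080 = 2.806 mA.

I ≈ 2.81 mA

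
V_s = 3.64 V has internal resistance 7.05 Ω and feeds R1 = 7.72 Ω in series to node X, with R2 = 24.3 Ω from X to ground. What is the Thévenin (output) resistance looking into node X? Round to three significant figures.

R_th ≈ 9.19 Ω

R1' = 7.05 + 7.72 = 14.77 Ω (source resistance + R1).
With V_s suppressed (replaced by a short), R_th = R1' ‖ R2 = (14.77 × 24.3)/(14.77 + 24.3) = 9.186 Ω.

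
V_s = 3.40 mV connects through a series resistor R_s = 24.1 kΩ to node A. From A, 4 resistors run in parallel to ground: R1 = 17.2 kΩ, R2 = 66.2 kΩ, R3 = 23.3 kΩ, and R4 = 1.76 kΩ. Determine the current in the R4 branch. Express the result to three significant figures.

I ≈ 0.110 µA

Equivalent of the parallel group: R_p = 1.461 kΩ.
V_A by voltage divider: V_A = 3.40 × 1.461/(24.1 + 1.461) = 0.1944 mV.
Branch current I = V_A/R4 = 0.1944/1.76 = 0.1104 µA.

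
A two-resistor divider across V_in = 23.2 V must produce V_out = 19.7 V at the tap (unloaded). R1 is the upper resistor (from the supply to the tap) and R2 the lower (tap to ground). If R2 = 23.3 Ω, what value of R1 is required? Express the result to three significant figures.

The divider ratio is R2/(R1+R2) = 19.7/23.2 = 0.8491.
Rearranging, R1 = R2·(1−k)/k = 23.3 × 0.1777 = 4.140 Ω.

R1 ≈ 4.14 Ω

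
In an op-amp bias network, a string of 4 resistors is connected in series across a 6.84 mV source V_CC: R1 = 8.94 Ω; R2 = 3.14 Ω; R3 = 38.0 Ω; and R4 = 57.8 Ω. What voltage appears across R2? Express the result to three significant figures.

V ≈ 0.199 mV

Series total: ΣR = 8.94 + 3.14 + 38.0 + 57.8 = 107.9 Ω.
By the voltage-divider rule, V = 6.84 × 3.140/107.9 = 0.1991 mV.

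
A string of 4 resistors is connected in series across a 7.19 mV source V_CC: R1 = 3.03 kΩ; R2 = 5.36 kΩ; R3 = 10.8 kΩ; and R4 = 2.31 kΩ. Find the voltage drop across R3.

Series total: ΣR = 3.03 + 5.36 + 10.8 + 2.31 = 21.50 kΩ.
By the voltage-divider rule, V = 7.19 × 10.80/21.50 = 3.612 mV.

V ≈ 3.61 mV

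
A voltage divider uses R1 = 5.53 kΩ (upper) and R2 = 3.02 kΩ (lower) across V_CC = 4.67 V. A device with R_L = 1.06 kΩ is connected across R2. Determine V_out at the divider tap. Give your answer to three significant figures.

R2 ‖ R_L = (3.02 × 1.06)/(3.02 + 1.06) = 0.7846 kΩ.
Then V_out = V_CC · R2'/(R1 + R2') = 4.67 × 0.7846/6.315 = 0.5803 V.
(Unloaded it would be 1.65 V; the load pulls it down.)

V_out ≈ 0.580 V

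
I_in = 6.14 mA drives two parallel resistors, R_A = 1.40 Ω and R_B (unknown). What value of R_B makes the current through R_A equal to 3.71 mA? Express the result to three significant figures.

R_B ≈ 2.14 Ω

The fraction through R_A equals R_B/(R_A+R_B).
With f = 0.6042, R_B = R_A · f/(1−f) = 1.40 × 1.527 = 2.137 Ω.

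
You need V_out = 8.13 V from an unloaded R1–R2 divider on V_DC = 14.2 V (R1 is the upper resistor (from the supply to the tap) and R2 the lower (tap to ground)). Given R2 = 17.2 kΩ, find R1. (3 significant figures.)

V_out/V_DC = R2/(R1+R2) = 0.5725.
R1 = R2·(1/k − 1) = 17.2 × 0.7466 = 12.84 kΩ.

R1 ≈ 12.8 kΩ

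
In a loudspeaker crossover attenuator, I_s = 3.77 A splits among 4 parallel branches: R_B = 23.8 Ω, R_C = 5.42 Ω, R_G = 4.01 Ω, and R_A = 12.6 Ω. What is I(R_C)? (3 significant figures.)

I ≈ 1.25 A

Conductances: ΣG = 1/23.8 + 1/5.42 + 1/4.01 + 1/12.6 = 0.5553 (1/Ω).
Current divider: I(R_C) = I_s · G_k/ΣG = 3.77 × (0.1845/0.5553) = 3.77 × 0.3323 = 1.253 A.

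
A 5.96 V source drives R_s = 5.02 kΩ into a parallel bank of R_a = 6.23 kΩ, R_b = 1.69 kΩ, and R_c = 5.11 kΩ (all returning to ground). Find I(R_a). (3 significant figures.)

I ≈ 0.166 mA

Parallel bank: R_p = 1/(1/6.23 + 1/1.69 + 1/5.11) = 1.055 kΩ.
V_A = 5.96 × 1.055/6.075 = 1.035 V.
Branch current I = V_A/R_a = 1.035/6.23 = 0.1661 mA.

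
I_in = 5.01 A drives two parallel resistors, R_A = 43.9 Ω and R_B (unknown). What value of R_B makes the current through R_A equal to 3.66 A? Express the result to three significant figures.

R_B ≈ 119 Ω

Two-branch current divider: I_A = I_in · R_B/(R_A + R_B).
3.66/5.01 = R_B/(R_A + R_B) → R_B = R_A · (0.7305)/(1 − 0.7305) = 43.9 × 2.711 = 119.0 Ω.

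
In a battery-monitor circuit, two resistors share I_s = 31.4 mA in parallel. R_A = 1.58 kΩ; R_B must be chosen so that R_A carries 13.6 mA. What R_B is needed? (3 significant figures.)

R_B ≈ 1.21 kΩ

In a two-way split, I_A/I_s = R_B/(R_A + R_B).
13.6/31.4 = R_B/(R_A + R_B) → R_B = R_A · (0.4331)/(1 − 0.4331) = 1.58 × 0.7640 = 1.207 kΩ.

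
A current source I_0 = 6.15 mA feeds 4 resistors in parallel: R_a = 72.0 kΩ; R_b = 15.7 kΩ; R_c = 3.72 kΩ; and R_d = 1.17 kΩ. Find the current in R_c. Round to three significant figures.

Conductances: ΣG = 1/72.0 + 1/15.7 + 1/3.72 + 1/1.17 = 1.201 (1/kΩ).
Current divider: I(R_c) = I_0 · G_k/ΣG = 6.15 × (0.2688/1.201) = 6.15 × 0.2238 = 1.376 mA.

I ≈ 1.38 mA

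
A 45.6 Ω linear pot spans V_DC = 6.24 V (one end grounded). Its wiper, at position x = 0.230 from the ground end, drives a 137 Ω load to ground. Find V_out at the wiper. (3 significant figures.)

The pot divides into 35.11 Ω above the wiper and 10.49 Ω below.
(x·R_p) ‖ R_L = 9.742 Ω.
Loaded-divider output: V_out = 6.24 × 0.2172 = 1.355 V.
(Unloaded: V_out = x·V_DC = 1.44 V.)

V_out ≈ 1.36 V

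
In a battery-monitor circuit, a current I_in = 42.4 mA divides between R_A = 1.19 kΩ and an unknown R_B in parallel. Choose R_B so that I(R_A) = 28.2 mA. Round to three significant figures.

R_B ≈ 2.36 kΩ

The fraction through R_A equals R_B/(R_A+R_B).
With f = 0.6651, R_B = R_A · f/(1−f) = 1.19 × 1.986 = 2.363 kΩ.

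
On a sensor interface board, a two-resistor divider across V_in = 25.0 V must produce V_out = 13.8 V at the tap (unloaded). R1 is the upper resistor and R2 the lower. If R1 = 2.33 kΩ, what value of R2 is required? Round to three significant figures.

R2 ≈ 2.87 kΩ

The divider ratio is R2/(R1+R2) = 13.8/25.0 = 0.5520.
R2 = R1 · 0.5520/(1 − 0.5520) = 2.871 kΩ.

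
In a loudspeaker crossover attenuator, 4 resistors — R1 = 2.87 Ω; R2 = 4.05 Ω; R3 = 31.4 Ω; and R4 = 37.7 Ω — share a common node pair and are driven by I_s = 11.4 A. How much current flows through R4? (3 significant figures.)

Total conductance ΣG = 1/2.87 + 1/4.05 + 1/31.4 + 1/37.7 = 0.6537 (units of 1/Ω).
By the current-divider rule, I = I_s · G_k/ΣG = 11.4 × 0.04058 = 0.4626 A.

I ≈ 0.463 A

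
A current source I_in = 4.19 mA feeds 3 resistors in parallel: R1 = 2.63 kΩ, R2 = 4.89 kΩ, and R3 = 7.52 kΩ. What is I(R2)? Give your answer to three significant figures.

Total conductance ΣG = 1/2.63 + 1/4.89 + 1/7.52 = 0.7177 (units of 1/kΩ).
Current divider: I(R2) = I_in · G_k/ΣG = 4.19 × (0.2045/0.7177) = 4.19 × 0.2849 = 1.194 mA.

I ≈ 1.19 mA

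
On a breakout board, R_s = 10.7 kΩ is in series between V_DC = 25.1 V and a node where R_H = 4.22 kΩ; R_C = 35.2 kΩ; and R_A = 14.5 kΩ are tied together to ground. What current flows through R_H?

I ≈ 1.30 mA

Combine the parallel branches: R_p = (1/4.22 + 1/35.2 + 1/14.5)⁻¹ = 2.991 kΩ.
Node voltage V_A = V_DC · R_p/(R_s + R_p) = 25.1 × 0.2185 = 5.483 V.
Branch current I = V_A/R_H = 5.483/4.22 = 1.299 mA.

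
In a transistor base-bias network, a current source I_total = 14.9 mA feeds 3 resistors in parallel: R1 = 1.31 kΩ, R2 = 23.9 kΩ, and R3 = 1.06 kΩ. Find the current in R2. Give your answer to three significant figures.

Conductances: ΣG = 1/1.31 + 1/23.9 + 1/1.06 = 1.749 (1/kΩ).
By the current-divider rule, I = I_total · G_k/ΣG = 14.9 × 0.02393 = 0.3565 mA.

I ≈ 0.357 mA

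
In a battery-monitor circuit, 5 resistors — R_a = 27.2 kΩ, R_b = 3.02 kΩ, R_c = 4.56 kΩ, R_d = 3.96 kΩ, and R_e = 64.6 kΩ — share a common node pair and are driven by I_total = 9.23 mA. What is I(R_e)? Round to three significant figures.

I ≈ 0.167 mA

ΣG = 1/27.2 + 1/3.02 + 1/4.56 + 1/3.96 + 1/64.6 = 0.8552.
R_e takes the fraction G_k/ΣG = 0.01548/0.8552 = 0.01810, so I = 9.23 × 0.01810 = 0.1671 mA.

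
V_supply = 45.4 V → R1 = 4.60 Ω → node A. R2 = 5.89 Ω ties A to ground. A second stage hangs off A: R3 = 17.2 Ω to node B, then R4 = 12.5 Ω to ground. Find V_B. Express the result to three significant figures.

Looking into the second stage from A: R3 + R4 = 29.70 Ω appears in parallel with R2.
R2 ‖ (R3+R4) = 4.915 Ω.
V_A = 45.4 × 4.915/(4.60 + 4.915) = 23.45 V.
Then the unloaded second divider: V_B = V_A × R4/(R3+R4) = 23.45 × 0.4209 = 9.870 V.

V_B ≈ 9.87 V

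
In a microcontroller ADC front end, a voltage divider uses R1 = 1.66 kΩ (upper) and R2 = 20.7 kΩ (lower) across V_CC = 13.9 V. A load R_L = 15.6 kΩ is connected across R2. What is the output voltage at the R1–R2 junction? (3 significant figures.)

R2 ‖ R_L = (20.7 × 15.6)/(20.7 + 15.6) = 8.896 kΩ.
Now apply the divider: V_out = 13.9 × 0.8427 = 11.71 V.
(Unloaded it would be 12.9 V; the load pulls it down.)

V_out ≈ 11.7 V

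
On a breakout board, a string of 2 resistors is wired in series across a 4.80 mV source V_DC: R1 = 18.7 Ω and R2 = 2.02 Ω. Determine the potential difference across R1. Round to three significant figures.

ΣR = 18.7 + 2.02 = 20.72 Ω.
V = V_DC · R/ΣR = 4.80 × 0.9025 = 4.332 mV.

V ≈ 4.33 mV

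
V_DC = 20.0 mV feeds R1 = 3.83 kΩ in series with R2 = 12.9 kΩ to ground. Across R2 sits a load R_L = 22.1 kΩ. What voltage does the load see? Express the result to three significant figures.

First combine the lower leg with the load: R2 ‖ R_L = 8.145 kΩ.
Voltage divider with the loaded lower leg: V_out = 20.0 × 8.145/(3.83 + 8.145) = 20.0 × 0.6802 = 13.60 mV.
(Unloaded it would be 15.4 mV; the load pulls it down.)

V_out ≈ 13.6 mV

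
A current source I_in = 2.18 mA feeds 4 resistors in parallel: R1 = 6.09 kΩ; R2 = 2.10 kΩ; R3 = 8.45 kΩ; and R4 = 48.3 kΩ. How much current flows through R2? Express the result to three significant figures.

ΣG = 1/6.09 + 1/2.10 + 1/8.45 + 1/48.3 = 0.7794.
R2 takes the fraction G_k/ΣG = 0.4762/0.7794 = 0.6109, so I = 2.18 × 0.6109 = 1.332 mA.

I ≈ 1.33 mA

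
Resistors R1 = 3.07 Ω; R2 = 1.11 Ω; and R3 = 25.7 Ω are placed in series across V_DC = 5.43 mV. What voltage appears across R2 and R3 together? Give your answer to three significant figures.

Total series resistance ΣR = 3.07 + 1.11 + 25.7 = 29.88 Ω.
R_{R2..R3} = 1.11 + 25.7 = 26.81 Ω.
Voltage divider: V = V_DC · (26.81 / 29.88) = 5.43 × 0.8973 = 4.872 mV.

V ≈ 4.87 mV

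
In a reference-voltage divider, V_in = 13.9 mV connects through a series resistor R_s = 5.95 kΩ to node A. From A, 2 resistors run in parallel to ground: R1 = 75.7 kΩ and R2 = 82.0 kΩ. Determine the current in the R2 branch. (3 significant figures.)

Equivalent of the parallel group: R_p = 39.36 kΩ.
V_A by voltage divider: V_A = 13.9 × 39.36/(5.95 + 39.36) = 12.07 mV.
Branch current I = V_A/R2 = 12.07/82.0 = 0.1473 µA.

I ≈ 0.147 µA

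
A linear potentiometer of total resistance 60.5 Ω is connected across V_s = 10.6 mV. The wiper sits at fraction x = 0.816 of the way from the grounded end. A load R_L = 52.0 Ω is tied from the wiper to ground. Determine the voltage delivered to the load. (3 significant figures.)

Split the track: R_lower = x·R_p = 49.37 Ω, R_upper = (1−x)·R_p = 11.13 Ω.
(x·R_p) ‖ R_L = 25.32 Ω.
V_out = 10.6 × 25.32/(11.13 + 25.32) = 7.363 mV.
(Unloaded: V_out = x·V_s = 8.65 mV.)

V_out ≈ 7.36 mV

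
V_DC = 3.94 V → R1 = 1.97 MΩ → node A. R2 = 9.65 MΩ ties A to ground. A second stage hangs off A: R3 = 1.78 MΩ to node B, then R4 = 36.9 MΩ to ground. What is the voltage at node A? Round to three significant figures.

Node A sees R2 in parallel with the series input of stage 2, R3 + R4 = 38.68 MΩ.
R2 ‖ (R3+R4) = 7.723 MΩ.
First divider: V_A = V_DC · 7.723/(1.97 + 7.723) = 3.139 V.

V_A ≈ 3.14 V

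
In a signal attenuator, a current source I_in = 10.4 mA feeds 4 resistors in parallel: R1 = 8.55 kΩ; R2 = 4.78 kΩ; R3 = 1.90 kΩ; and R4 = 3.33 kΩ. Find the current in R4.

Conductances: ΣG = 1/8.55 + 1/4.78 + 1/1.90 + 1/3.33 = 1.153 (1/kΩ).
Current divider: I(R4) = I_in · G_k/ΣG = 10.4 × (0.3003/1.153) = 10.4 × 0.2605 = 2.709 mA.

I ≈ 2.71 mA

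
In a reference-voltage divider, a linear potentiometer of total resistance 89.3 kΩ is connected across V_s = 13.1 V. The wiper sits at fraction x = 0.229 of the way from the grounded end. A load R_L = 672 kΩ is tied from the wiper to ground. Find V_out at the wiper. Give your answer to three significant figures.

Split the track: R_lower = x·R_p = 20.45 kΩ, R_upper = (1−x)·R_p = 68.85 kΩ.
(x·R_p) ‖ R_L = 19.85 kΩ.
V_out = 13.1 × 19.85/(68.85 + 19.85) = 2.931 V.

V_out ≈ 2.93 V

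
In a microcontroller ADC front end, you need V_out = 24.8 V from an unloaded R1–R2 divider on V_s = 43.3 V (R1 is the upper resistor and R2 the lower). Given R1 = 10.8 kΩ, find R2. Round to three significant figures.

R2 ≈ 14.5 kΩ

The divider ratio is R2/(R1+R2) = 24.8/43.3 = 0.5727.
R2 = R1 · 0.5727/(1 − 0.5727) = 14.48 kΩ.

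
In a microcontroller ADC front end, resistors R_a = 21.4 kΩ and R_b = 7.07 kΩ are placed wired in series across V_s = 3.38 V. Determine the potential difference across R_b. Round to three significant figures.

Series total: ΣR = 21.4 + 7.07 = 28.47 kΩ.
V = V_s · R/ΣR = 3.38 × 0.2483 = 0.8394 V.

V ≈ 0.839 V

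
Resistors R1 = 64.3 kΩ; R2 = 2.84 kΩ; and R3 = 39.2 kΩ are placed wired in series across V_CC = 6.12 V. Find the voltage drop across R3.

V ≈ 2.26 V

Series total: ΣR = 64.3 + 2.84 + 39.2 = 106.3 kΩ.
V = V_CC · R/ΣR = 6.12 × 0.3686 = 2.256 V.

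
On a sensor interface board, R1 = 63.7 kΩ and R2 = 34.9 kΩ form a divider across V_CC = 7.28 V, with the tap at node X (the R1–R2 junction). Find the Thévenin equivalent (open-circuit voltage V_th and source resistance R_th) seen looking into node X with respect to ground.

With X open, the divider is unloaded: V_th = 7.28 × 34.9/98.60 = 2.577 V.
With V_CC suppressed (replaced by a short), R_th = R1 ‖ R2 = (63.70 × 34.9)/(63.70 + 34.9) = 22.55 kΩ.

V_th ≈ 2.58 V, R_th ≈ 22.5 kΩ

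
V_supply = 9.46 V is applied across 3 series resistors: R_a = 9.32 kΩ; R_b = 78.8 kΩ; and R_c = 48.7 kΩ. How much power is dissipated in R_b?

Series current I = V_supply/ΣR = 9.46/136.8 = 0.06914 mA.
V(R_b) = I·R = 5.448 V; P = V·I = 5.448 × 0.06914 = 0.3767 mW.

P ≈ 0.377 mW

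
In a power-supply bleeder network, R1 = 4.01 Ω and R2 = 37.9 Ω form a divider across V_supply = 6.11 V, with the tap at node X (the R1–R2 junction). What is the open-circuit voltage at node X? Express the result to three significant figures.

V_th ≈ 5.53 V

Open-circuit (no load on X): V_th = V_supply · R2/(R1 + R2) = 6.11 × 37.9/(4.010 + 37.9) = 5.525 V.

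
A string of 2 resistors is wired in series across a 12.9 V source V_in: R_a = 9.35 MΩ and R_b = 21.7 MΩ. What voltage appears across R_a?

V ≈ 3.88 V

Total series resistance ΣR = 9.35 + 21.7 = 31.05 MΩ.
V = V_in · R/ΣR = 12.9 × 0.3011 = 3.885 V.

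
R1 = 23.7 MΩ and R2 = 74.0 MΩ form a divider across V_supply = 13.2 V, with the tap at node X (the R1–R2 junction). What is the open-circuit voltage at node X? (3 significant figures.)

With X open, the divider is unloaded: V_th = 13.2 × 74.0/97.70 = 9.998 V.

V_th ≈ 10.0 V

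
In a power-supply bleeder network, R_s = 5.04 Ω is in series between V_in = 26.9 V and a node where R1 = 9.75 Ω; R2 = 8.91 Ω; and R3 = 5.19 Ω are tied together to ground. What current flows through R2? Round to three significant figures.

Equivalent of the parallel group: R_p = 2.454 Ω.
Node voltage V_A = V_in · R_p/(R_s + R_p) = 26.9 × 0.3275 = 8.809 V.
I(R2) = V_A / R2 = 8.809/8.91 = 0.9887 A.

I ≈ 0.989 A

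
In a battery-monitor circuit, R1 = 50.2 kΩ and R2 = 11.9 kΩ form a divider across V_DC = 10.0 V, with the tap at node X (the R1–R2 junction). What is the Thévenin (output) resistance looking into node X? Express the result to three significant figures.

With V_DC suppressed (replaced by a short), R_th = R1 ‖ R2 = (50.20 × 11.9)/(50.20 + 11.9) = 9.620 kΩ.

R_th ≈ 9.62 kΩ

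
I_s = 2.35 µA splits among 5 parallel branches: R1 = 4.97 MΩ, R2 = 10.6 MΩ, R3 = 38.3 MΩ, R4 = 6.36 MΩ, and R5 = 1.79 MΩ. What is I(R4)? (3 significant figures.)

Total conductance ΣG = 1/4.97 + 1/10.6 + 1/38.3 + 1/6.36 + 1/1.79 = 1.038 (units of 1/MΩ).
R4 takes the fraction G_k/ΣG = 0.1572/1.038 = 0.1515, so I = 2.35 × 0.1515 = 0.3561 µA.

I ≈ 0.356 µA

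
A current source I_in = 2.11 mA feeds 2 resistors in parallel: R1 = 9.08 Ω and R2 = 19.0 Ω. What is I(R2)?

For two parallel branches, I_k = I_in · (other R)/(sum of R).
So I = 2.11 × 9.08/28.08 = 0.6823 mA.

I ≈ 0.682 mA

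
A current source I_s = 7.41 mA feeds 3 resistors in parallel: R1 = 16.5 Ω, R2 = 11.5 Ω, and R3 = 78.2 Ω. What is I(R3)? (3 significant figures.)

Total conductance ΣG = 1/16.5 + 1/11.5 + 1/78.2 = 0.1604 (units of 1/Ω).
Current divider: I(R3) = I_s · G_k/ΣG = 7.41 × (0.01279/0.1604) = 7.41 × 0.07975 = 0.5909 mA.

I ≈ 0.591 mA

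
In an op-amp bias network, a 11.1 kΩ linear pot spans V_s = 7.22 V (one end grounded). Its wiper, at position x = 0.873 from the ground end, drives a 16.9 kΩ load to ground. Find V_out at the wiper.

The pot divides into 1.410 kΩ above the wiper and 9.690 kΩ below.
(x·R_p) ‖ R_L = 6.159 kΩ.
Loaded-divider output: V_out = 7.22 × 0.8137 = 5.875 V.
(Unloaded: V_out = x·V_s = 6.30 V.)

V_out ≈ 5.88 V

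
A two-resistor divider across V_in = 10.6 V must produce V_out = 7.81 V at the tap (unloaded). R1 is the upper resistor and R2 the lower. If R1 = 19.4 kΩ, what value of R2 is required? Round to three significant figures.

R2 ≈ 54.3 kΩ

Required fraction k = V_out/V_in = 0.7368.
Rearranging, R2 = R1·k/(1−k) = 19.4 × 2.799 = 54.31 kΩ.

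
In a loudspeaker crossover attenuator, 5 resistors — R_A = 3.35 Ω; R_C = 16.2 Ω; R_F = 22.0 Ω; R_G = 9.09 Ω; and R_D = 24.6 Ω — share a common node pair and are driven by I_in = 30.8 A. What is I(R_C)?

I ≈ 3.42 A

Total conductance ΣG = 1/3.35 + 1/16.2 + 1/22.0 + 1/9.09 + 1/24.6 = 0.5564 (units of 1/Ω).
By the current-divider rule, I = I_in · G_k/ΣG = 30.8 × 0.1110 = 3.417 A.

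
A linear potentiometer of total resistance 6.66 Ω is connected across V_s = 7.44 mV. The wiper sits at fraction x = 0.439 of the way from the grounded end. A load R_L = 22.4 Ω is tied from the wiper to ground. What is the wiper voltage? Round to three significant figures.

V_out ≈ 3.04 mV

Split the track: R_lower = x·R_p = 2.924 Ω, R_upper = (1−x)·R_p = 3.736 Ω.
R_L loads the lower segment: effective lower R = 2.586 Ω.
V_out = 7.44 × 2.586/(3.736 + 2.586) = 3.043 mV.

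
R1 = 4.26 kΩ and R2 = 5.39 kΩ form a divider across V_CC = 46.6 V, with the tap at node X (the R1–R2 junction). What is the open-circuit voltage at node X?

V_th ≈ 26.0 V

With X open, the divider is unloaded: V_th = 46.6 × 5.39/9.650 = 26.03 V.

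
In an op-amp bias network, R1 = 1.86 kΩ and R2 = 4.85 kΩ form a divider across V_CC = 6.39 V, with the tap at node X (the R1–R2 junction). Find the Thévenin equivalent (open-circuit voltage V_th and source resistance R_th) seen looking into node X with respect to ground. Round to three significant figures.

V_th is the unloaded tap voltage: V_CC · R2/(R1+R2) = 6.39 × 0.7228 = 4.619 V.
Zeroing V_CC shorts the top of R1 to ground, so R_th = R1 ‖ R2 = 1.344 kΩ.

V_th ≈ 4.62 V, R_th ≈ 1.34 kΩ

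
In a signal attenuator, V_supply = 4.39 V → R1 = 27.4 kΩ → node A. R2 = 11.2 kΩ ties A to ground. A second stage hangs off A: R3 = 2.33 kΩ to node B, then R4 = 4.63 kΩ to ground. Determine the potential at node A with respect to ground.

The second stage (R3 + R4 = 6.960 kΩ) loads node A in parallel with R2.
R2 ‖ (R3+R4) = 4.293 kΩ.
So V_A = 4.39 × 0.1354 = 0.5946 V.

V_A ≈ 0.595 V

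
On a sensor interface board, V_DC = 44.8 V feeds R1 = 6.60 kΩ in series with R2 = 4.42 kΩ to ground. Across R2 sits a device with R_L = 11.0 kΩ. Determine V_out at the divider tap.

First combine the lower leg with the load: R2 ‖ R_L = 3.153 kΩ.
Now apply the divider: V_out = 44.8 × 0.3233 = 14.48 V.

V_out ≈ 14.5 V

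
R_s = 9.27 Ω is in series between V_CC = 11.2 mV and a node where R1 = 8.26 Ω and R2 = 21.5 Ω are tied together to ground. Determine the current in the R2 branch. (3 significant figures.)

I ≈ 0.204 mA

Parallel bank: R_p = 1/(1/8.26 + 1/21.5) = 5.967 Ω.
Node voltage V_A = V_CC · R_p/(R_s + R_p) = 11.2 × 0.3916 = 4.386 mV.
I(R2) = V_A / R2 = 4.386/21.5 = 0.2040 mA.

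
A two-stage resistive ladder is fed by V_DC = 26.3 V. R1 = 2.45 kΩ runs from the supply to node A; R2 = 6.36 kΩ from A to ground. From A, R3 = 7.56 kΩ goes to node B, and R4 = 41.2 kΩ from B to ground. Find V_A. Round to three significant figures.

The second stage (R3 + R4 = 48.76 kΩ) loads node A in parallel with R2.
R2 ‖ (R3+R4) = 5.626 kΩ.
So V_A = 26.3 × 0.6966 = 18.32 V.

V_A ≈ 18.3 V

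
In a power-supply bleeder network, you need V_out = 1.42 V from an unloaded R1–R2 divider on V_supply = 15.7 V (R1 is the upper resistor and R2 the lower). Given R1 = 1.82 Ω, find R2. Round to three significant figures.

R2 ≈ 0.181 Ω

V_out/V_supply = R2/(R1+R2) = 0.09045.
So R2 = R1 · V_out/(V_supply − V_out) = 1.82 × 1.42/(15.7 − 1.42) = 1.82 × 0.09944 = 0.1810 Ω.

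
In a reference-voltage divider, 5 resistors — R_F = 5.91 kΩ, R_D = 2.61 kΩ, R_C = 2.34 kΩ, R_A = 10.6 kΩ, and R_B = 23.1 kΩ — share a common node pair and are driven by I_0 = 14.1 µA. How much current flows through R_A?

I ≈ 1.19 µA

Conductances: ΣG = 1/5.91 + 1/2.61 + 1/2.34 + 1/10.6 + 1/23.1 = 1.117 (1/kΩ).
By the current-divider rule, I = I_0 · G_k/ΣG = 14.1 × 0.08443 = 1.191 µA.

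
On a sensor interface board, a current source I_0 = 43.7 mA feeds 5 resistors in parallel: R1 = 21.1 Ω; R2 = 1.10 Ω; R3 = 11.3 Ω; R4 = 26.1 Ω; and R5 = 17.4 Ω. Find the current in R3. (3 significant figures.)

I ≈ 3.39 mA

Total conductance ΣG = 1/21.1 + 1/1.10 + 1/11.3 + 1/26.1 + 1/17.4 = 1.141 (units of 1/Ω).
By the current-divider rule, I = I_0 · G_k/ΣG = 43.7 × 0.07758 = 3.390 mA.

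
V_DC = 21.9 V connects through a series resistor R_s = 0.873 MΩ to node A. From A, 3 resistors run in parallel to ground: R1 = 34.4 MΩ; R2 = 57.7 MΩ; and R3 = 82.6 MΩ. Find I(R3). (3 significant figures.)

I ≈ 0.252 µA

Equivalent of the parallel group: R_p = 17.09 MΩ.
V_A by voltage divider: V_A = 21.9 × 17.09/(0.873 + 17.09) = 20.84 V.
Branch current I = V_A/R3 = 20.84/82.6 = 0.2522 µA.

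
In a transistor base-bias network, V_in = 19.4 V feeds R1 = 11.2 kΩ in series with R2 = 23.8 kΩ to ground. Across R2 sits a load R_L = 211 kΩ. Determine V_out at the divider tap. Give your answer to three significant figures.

First combine the lower leg with the load: R2 ‖ R_L = 21.39 kΩ.
Then V_out = V_in · R2'/(R1 + R2') = 19.4 × 21.39/32.59 = 12.73 V.

V_out ≈ 12.7 V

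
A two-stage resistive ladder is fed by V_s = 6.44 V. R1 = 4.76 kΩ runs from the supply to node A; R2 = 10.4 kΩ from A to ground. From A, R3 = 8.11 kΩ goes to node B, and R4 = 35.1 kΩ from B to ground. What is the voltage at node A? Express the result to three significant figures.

V_A ≈ 4.11 V

The second stage (R3 + R4 = 43.21 kΩ) loads node A in parallel with R2.
R2 ‖ (R3+R4) = 8.382 kΩ.
First divider: V_A = V_s · 8.382/(4.76 + 8.382) = 4.108 V.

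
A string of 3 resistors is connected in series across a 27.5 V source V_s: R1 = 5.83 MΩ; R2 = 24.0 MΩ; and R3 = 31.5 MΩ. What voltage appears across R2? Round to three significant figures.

V ≈ 10.8 V

Total series resistance ΣR = 5.83 + 24.0 + 31.5 = 61.33 MΩ.
V = V_s · R/ΣR = 27.5 × 0.3913 = 10.76 V.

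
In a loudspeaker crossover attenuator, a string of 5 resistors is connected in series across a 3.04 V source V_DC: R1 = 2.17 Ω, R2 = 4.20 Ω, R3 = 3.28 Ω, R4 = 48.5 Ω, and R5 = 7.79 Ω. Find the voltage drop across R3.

V ≈ 0.151 V

Series total: ΣR = 2.17 + 4.20 + 3.28 + 48.5 + 7.79 = 65.94 Ω.
By the voltage-divider rule, V = 3.04 × 3.280/65.94 = 0.1512 V.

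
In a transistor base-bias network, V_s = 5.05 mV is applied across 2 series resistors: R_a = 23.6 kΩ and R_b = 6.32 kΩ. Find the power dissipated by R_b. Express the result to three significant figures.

P ≈ 0.180 nW

Series current I = V_s/ΣR = 5.05/29.92 = 0.1688 µA.
V(R_b) = I·R = 1.067 mV; P = V·I = 1.067 × 0.1688 = 0.1800 nW.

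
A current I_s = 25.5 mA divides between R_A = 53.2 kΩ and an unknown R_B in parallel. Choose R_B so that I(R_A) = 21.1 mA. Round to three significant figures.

R_B ≈ 255 kΩ

In a two-way split, I_A/I_s = R_B/(R_A + R_B).
With f = 0.8275, R_B = R_A · f/(1−f) = 53.2 × 4.795 = 255.1 kΩ.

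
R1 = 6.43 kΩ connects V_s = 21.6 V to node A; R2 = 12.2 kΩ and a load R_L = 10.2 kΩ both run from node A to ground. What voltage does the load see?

V_out ≈ 10.0 V

The load sits in parallel with R2, giving an effective lower resistance R2' = R2·R_L/(R2+R_L) = 5.555 kΩ.
Then V_out = V_s · R2'/(R1 + R2') = 21.6 × 5.555/11.99 = 10.01 V.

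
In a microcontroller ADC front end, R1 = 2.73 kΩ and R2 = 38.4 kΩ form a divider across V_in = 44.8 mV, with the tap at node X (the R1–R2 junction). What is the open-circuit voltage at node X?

Open-circuit (no load on X): V_th = V_in · R2/(R1 + R2) = 44.8 × 38.4/(2.730 + 38.4) = 41.83 mV.

V_th ≈ 41.8 mV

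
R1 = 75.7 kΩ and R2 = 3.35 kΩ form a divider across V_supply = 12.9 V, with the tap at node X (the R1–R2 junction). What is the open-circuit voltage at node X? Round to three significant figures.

With X open, the divider is unloaded: V_th = 12.9 × 3.35/79.05 = 0.5467 V.

V_th ≈ 0.547 V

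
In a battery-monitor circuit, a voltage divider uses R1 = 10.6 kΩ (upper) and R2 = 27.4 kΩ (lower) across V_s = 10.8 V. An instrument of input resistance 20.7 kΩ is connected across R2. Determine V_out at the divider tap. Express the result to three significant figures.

V_out ≈ 5.69 V

First combine the lower leg with the load: R2 ‖ R_L = 11.79 kΩ.
Then V_out = V_s · R2'/(R1 + R2') = 10.8 × 11.79/22.39 = 5.687 V.
(Unloaded it would be 7.79 V; the load pulls it down.)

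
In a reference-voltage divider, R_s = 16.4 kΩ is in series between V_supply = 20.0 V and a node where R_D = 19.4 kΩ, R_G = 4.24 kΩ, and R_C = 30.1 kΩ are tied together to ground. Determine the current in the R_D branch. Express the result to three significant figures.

Equivalent of the parallel group: R_p = 3.119 kΩ.
V_A = 20.0 × 3.119/19.52 = 3.196 V.
I(R_D) = V_A / R_D = 3.196/19.4 = 0.1647 mA.
(Check via current divider: I_total = 1.025 mA; share G_k/ΣG = 0.1608 → same result.)

I ≈ 0.165 mA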